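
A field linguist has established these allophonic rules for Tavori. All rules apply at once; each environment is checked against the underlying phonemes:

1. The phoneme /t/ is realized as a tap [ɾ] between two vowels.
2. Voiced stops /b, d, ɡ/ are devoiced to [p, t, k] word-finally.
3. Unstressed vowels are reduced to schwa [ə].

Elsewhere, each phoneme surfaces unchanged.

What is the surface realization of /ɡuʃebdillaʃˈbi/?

/ɡ/ (word-initial) is in the target of rule 2 but the environment (word-finally) is not met → [ɡ].
/u/ (between /ɡ/ and /ʃ/) occurs in an unstressed syllable → [ə] by rule 3.
/ʃ/ (between /u/ and /e/): no rule targets it → [ʃ].
/e/ — between /ʃ/ and /b/, in an unstressed syllable — surfaces as [ə] (rule 3).
/b/ (between /e/ and /d/) fails the environment for rule 2, so it stays [b].
/d/ (between /b/ and /i/) fails the environment for rule 2, so it stays [d].
/i/ (between /d/ and /l/): in an unstressed syllable, so rule 3 applies → [ə].
/l/ — not in any rule's target class → [l].
/l/ (between /l/ and /a/): no rule targets it → [l].
/a/ (between /l/ and /ʃ/) occurs in an unstressed syllable → [ə] by rule 3.
/ʃ/ (between /a/ and /b/): no rule targets it → [ʃ].
/b/ — between /ʃ/ and /i/; rule 2 does not apply here → [b].
/i/ (word-final) is in the target of rule 3 but the environment (in an unstressed syllable) is not met → [i].

[ɡəʃəbdəlləʃˈbi]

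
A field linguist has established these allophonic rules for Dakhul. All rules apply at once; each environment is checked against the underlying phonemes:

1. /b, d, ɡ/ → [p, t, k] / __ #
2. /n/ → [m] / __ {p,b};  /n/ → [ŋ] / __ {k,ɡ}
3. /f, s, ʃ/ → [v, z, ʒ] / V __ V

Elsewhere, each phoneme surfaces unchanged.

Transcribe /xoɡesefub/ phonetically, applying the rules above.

[xoɡezevup]

/x/ — not in any rule's target class → [x].
/o/ (between /x/ and /ɡ/): no rule targets it → [o].
/ɡ/ (between /o/ and /e/): rule 1 targets it, but not word-finally → unchanged [ɡ].
/e/ stays [e].
Rule 3 applies to /s/ (between /e/ and /e/: between two vowels) → [z].
/e/ (between /s/ and /f/) is unaffected → [e].
/f/ (between /e/ and /u/): between two vowels, so rule 3 applies → [v].
/u/ — not in any rule's target class → [u].
/b/ (word-final): word-finally, so rule 1 applies → [p].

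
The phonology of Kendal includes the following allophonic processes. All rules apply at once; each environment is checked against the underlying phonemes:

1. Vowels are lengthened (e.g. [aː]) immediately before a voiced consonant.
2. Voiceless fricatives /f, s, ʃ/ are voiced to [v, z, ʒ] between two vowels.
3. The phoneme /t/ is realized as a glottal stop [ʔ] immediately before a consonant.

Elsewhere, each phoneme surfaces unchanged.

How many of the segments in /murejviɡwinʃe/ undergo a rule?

4

Segments that undergo a rule: /u/ → [uː] (rule 1); /e/ → [eː] (rule 1); /i/ → [iː] (rule 1); /i/ → [iː] (rule 1).
All other segments surface unchanged.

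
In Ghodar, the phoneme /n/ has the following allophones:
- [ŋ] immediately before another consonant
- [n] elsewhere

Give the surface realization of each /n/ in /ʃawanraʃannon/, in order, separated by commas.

[ŋ], [ŋ], [n], [n]

Occurrence 1 (position 5): immediately before another consonant → [ŋ].
Occurrence 2 (position 10): immediately before another consonant → [ŋ].
Occurrence 3 (position 11): no conditioning environment matches → elsewhere allophone [n].
Occurrence 4 (position 13): no conditioning environment matches → elsewhere allophone [n].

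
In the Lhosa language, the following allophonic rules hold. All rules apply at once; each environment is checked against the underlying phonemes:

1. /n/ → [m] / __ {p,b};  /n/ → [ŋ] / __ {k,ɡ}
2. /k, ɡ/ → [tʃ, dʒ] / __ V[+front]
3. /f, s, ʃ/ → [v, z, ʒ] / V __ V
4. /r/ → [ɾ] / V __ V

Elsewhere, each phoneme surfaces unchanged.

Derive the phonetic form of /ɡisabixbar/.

[dʒizabixbar]

/ɡ/ — word-initial, before a front vowel — surfaces as [dʒ] (rule 2).
/i/ stays [i].
/s/ (between /i/ and /a/) occurs between two vowels → [z] by rule 3.
/a/ (between /s/ and /b/): no rule targets it → [a].
/b/ — not in any rule's target class → [b].
/i/ — not in any rule's target class → [i].
/x/ — not in any rule's target class → [x].
/b/ (between /x/ and /a/): no rule targets it → [b].
/a/ — not in any rule's target class → [a].
/r/ (word-final): rule 4 targets it, but not between two vowels → unchanged [r].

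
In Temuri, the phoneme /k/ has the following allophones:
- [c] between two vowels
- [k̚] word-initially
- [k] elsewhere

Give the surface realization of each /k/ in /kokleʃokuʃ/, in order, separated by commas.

[k̚], [k], [c]

Occurrence 1 (position 1): word-initially → [k̚].
Occurrence 2 (position 3): no conditioning environment matches → elsewhere allophone [k].
Occurrence 3 (position 8): between two vowels → [c].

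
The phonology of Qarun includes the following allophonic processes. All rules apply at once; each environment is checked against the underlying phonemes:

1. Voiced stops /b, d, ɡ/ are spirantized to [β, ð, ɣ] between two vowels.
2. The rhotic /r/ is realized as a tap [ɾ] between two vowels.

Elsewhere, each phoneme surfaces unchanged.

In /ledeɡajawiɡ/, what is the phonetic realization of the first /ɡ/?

/ɡ/ — between /e/ and /a/, between two vowels — surfaces as [ɣ] (rule 1).

[ɣ]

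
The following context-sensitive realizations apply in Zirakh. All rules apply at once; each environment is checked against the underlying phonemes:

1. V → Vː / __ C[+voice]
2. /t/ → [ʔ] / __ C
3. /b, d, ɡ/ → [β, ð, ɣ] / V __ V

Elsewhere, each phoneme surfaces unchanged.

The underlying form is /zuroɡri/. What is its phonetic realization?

[zuːroːɡri]

/z/ (word-initial) is unaffected → [z].
/u/ (between /z/ and /r/) occurs before a voiced consonant → [uː] by rule 1.
/r/ stays [r].
Rule 1 applies to /o/ (between /r/ and /ɡ/: before a voiced consonant) → [oː].
/ɡ/ — between /o/ and /r/; rule 3 does not apply here → [ɡ].
/r/ — not in any rule's target class → [r].
/i/ (word-final) is in the target of rule 1 but the environment (before a voiced consonant) is not met → [i].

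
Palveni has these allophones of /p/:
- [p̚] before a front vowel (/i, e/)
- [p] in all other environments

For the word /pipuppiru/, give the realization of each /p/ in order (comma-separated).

Occurrence 1 (position 1): before a front vowel (/i, e/) → [p̚].
Occurrence 2 (position 3): no conditioning environment matches → elsewhere allophone [p].
Occurrence 3 (position 5): no conditioning environment matches → elsewhere allophone [p].
Occurrence 4 (position 6): before a front vowel (/i, e/) → [p̚].

[p̚], [p], [p], [p̚]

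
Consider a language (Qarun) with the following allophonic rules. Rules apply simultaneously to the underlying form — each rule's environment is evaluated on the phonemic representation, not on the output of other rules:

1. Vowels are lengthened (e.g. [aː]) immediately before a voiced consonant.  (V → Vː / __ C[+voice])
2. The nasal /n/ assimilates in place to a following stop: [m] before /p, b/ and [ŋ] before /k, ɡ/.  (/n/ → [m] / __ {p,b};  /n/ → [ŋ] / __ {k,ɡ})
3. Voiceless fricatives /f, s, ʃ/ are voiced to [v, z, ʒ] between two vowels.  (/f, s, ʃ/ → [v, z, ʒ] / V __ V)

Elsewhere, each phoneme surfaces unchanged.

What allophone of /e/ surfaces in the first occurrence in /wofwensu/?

/e/ (between /w/ and /n/) occurs before a voiced consonant → [eː] by rule 1.

[eː]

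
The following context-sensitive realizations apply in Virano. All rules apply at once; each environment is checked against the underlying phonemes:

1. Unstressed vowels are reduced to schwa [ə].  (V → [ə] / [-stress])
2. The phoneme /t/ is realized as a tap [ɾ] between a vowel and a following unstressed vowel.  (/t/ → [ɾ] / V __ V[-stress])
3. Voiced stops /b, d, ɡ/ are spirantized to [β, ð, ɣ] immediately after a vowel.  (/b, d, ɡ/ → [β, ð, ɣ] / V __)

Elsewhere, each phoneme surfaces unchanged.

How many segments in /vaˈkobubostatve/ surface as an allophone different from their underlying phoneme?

Segments that undergo a rule: /a/ → [ə] (rule 1); /b/ → [β] (rule 3); /u/ → [ə] (rule 1); /b/ → [β] (rule 3); /o/ → [ə] (rule 1); /a/ → [ə] (rule 1); /e/ → [ə] (rule 1).
All other segments surface unchanged.

7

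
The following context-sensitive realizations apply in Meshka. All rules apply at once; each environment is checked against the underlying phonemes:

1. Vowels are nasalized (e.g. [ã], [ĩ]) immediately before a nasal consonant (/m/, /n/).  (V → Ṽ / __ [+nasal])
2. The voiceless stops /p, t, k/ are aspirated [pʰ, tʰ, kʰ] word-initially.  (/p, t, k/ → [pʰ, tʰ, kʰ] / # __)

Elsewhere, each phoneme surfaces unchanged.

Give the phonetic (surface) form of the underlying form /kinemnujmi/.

[kʰĩnẽmnujmi]

/k/ (word-initial): word-initially, so rule 2 applies → [kʰ].
Rule 1 applies to /i/ (between /k/ and /n/: before a nasal consonant) → [ĩ].
/e/ — between /n/ and /m/, before a nasal consonant — surfaces as [ẽ] (rule 1).
/u/ — between /n/ and /j/; rule 1 does not apply here → [u].
/i/ (word-final) fails the environment for rule 1, so it stays [i].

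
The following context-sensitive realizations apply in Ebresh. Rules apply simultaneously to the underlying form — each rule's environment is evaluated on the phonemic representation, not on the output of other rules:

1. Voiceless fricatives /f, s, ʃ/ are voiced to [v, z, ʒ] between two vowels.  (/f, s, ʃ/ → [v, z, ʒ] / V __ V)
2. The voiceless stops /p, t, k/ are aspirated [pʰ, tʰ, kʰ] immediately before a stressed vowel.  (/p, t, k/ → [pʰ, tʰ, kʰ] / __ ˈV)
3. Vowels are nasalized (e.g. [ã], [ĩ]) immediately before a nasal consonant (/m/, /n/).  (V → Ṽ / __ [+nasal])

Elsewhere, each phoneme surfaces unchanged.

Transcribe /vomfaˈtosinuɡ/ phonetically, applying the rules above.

/v/ — not in any rule's target class → [v].
/o/ (between /v/ and /m/) occurs before a nasal consonant → [õ] by rule 3.
/m/ (between /o/ and /f/) is unaffected → [m].
/f/ (between /m/ and /a/) fails the environment for rule 1, so it stays [f].
/a/ — between /f/ and /t/; rule 3 does not apply here → [a].
/t/ — between /a/ and /o/, immediately before a stressed vowel — surfaces as [tʰ] (rule 2).
/o/ — between /t/ and /s/; rule 3 does not apply here → [o].
/s/ meets the environment for rule 1 (between two vowels) → [z].
Rule 3 applies to /i/ (between /s/ and /n/: before a nasal consonant) → [ĩ].
/n/ — not in any rule's target class → [n].
/u/ (between /n/ and /ɡ/) is in the target of rule 3 but the environment (before a nasal consonant) is not met → [u].
/ɡ/ (word-final) is unaffected → [ɡ].

[võmfaˈtʰozĩnuɡ]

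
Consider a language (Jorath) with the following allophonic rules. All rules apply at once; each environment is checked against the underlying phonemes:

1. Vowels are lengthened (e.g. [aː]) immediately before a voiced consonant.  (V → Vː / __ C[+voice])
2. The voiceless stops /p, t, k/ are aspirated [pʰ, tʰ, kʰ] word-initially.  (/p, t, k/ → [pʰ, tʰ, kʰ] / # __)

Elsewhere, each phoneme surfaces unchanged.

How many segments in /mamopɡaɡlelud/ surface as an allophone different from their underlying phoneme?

4

Segments that undergo a rule: /a/ → [aː] (rule 1); /a/ → [aː] (rule 1); /e/ → [eː] (rule 1); /u/ → [uː] (rule 1).
All other segments surface unchanged.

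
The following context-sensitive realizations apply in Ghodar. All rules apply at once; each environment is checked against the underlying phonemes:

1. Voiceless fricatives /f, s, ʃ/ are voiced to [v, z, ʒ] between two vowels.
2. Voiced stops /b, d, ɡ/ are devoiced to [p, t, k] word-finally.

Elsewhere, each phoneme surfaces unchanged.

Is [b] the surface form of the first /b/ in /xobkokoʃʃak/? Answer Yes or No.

/b/ (between /o/ and /k/): rule 2 targets it, but not word-finally → unchanged [b].
The actual realization is [b], which matches [b].

Yes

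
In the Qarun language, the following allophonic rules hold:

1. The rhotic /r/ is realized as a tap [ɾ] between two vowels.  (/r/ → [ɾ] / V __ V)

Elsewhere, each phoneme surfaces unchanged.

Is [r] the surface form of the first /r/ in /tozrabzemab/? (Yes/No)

/r/ (between /z/ and /a/) fails the environment for rule 1, so it stays [r].
The actual realization is [r], which matches [r].

Yes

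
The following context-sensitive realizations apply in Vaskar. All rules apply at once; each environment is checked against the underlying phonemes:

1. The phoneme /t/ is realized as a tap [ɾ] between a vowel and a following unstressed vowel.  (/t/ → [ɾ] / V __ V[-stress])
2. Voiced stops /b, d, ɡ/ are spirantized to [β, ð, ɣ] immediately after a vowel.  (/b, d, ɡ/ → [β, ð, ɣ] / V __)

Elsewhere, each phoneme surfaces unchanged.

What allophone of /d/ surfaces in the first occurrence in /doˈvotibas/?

[d]

/d/ (word-initial) is in the target of rule 2 but the environment (immediately after a vowel) is not met → [d].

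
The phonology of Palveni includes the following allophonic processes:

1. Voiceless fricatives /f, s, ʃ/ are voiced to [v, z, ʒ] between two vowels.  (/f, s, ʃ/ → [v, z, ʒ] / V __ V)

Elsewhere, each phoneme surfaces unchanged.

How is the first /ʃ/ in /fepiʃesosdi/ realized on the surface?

[ʒ]

/ʃ/ (between /i/ and /e/) occurs between two vowels → [ʒ] by rule 1.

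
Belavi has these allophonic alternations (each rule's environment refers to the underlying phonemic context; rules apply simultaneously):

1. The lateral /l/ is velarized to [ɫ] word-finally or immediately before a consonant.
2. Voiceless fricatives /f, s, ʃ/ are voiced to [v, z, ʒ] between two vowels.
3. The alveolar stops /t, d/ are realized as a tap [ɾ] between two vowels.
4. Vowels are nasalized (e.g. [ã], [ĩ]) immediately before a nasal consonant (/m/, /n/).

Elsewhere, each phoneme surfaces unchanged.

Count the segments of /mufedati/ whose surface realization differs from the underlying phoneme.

3

Segments that undergo a rule: /f/ → [v] (rule 2); /d/ → [ɾ] (rule 3); /t/ → [ɾ] (rule 3).
All other segments surface unchanged.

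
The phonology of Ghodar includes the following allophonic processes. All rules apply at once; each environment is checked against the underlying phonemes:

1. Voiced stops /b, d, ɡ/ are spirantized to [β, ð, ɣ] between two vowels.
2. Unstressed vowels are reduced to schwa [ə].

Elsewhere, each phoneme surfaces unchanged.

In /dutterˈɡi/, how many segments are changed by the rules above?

2

Segments that undergo a rule: /u/ → [ə] (rule 2); /e/ → [ə] (rule 2).
All other segments surface unchanged.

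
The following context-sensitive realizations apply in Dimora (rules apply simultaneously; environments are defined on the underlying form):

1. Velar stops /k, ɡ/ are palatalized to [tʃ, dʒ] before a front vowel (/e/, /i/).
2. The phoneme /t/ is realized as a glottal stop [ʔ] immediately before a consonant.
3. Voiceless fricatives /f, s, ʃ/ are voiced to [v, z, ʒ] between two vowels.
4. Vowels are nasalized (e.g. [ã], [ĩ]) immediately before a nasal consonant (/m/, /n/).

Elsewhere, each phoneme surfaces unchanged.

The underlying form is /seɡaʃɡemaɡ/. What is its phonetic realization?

/s/ (word-initial) is in the target of rule 3 but the environment (between two vowels) is not met → [s].
/e/ (between /s/ and /ɡ/) is in the target of rule 4 but the environment (before a nasal consonant) is not met → [e].
/ɡ/ (between /e/ and /a/): rule 1 targets it, but not before a front vowel → unchanged [ɡ].
/a/ (between /ɡ/ and /ʃ/): rule 4 targets it, but not before a nasal consonant → unchanged [a].
/ʃ/ (between /a/ and /ɡ/): rule 3 targets it, but not between two vowels → unchanged [ʃ].
Rule 1 applies to /ɡ/ (between /ʃ/ and /e/: before a front vowel) → [dʒ].
/e/ meets the environment for rule 4 (before a nasal consonant) → [ẽ].
/m/ (between /e/ and /a/) is unaffected → [m].
/a/ — between /m/ and /ɡ/; rule 4 does not apply here → [a].
/ɡ/ — word-final; rule 1 does not apply here → [ɡ].

[seɡaʃdʒẽmaɡ]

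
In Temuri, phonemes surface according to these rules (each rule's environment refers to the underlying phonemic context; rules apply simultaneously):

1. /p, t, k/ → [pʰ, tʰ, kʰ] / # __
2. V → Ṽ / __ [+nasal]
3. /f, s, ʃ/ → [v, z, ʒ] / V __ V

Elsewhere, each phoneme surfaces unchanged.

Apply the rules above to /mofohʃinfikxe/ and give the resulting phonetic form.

[movohʃĩnfikxe]

/m/ stays [m].
/o/ (between /m/ and /f/) is in the target of rule 2 but the environment (before a nasal consonant) is not met → [o].
/f/ (between /o/ and /o/): between two vowels, so rule 3 applies → [v].
/o/ (between /f/ and /h/) fails the environment for rule 2, so it stays [o].
/h/ (between /o/ and /ʃ/): no rule targets it → [h].
/ʃ/ (between /h/ and /i/) fails the environment for rule 3, so it stays [ʃ].
/i/ (between /ʃ/ and /n/) occurs before a nasal consonant → [ĩ] by rule 2.
/n/ (between /i/ and /f/) is unaffected → [n].
/f/ (between /n/ and /i/): rule 3 targets it, but not between two vowels → unchanged [f].
/i/ (between /f/ and /k/): rule 2 targets it, but not before a nasal consonant → unchanged [i].
/k/ (between /i/ and /x/) fails the environment for rule 1, so it stays [k].
/x/ (between /k/ and /e/) is unaffected → [x].
/e/ (word-final): rule 2 targets it, but not before a nasal consonant → unchanged [e].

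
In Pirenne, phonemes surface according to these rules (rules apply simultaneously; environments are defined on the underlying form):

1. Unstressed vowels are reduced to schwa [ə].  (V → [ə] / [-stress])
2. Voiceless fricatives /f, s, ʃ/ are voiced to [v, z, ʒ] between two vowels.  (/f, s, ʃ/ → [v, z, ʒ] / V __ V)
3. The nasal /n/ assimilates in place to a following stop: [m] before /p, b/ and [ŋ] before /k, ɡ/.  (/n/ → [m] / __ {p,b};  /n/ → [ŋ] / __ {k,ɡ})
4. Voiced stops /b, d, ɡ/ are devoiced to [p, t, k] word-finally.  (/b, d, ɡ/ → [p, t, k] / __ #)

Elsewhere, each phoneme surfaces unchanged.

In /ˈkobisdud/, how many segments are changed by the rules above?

3

Segments that undergo a rule: /i/ → [ə] (rule 1); /u/ → [ə] (rule 1); /d/ → [t] (rule 4).
All other segments surface unchanged.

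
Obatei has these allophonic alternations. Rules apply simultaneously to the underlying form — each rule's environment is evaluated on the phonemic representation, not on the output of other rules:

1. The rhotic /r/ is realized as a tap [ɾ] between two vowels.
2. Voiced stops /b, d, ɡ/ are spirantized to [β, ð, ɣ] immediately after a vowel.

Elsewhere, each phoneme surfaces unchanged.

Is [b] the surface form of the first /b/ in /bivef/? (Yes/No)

Yes

/b/ (word-initial): rule 2 targets it, but not immediately after a vowel → unchanged [b].
The actual realization is [b], which matches [b].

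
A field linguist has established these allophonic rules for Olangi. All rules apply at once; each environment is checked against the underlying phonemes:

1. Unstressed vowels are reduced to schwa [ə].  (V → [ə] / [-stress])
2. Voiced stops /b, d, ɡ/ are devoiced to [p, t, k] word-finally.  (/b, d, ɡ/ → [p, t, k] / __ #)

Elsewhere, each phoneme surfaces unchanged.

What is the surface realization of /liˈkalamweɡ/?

[ləˈkaləmwək]

/l/ (word-initial): no rule targets it → [l].
/i/ — between /l/ and /k/, in an unstressed syllable — surfaces as [ə] (rule 1).
/k/ — not in any rule's target class → [k].
/a/ (between /k/ and /l/): rule 1 targets it, but not in an unstressed syllable → unchanged [a].
/l/ stays [l].
/a/ meets the environment for rule 1 (in an unstressed syllable) → [ə].
/m/ (between /a/ and /w/) is unaffected → [m].
/w/ (between /m/ and /e/) is unaffected → [w].
/e/ (between /w/ and /ɡ/): in an unstressed syllable, so rule 1 applies → [ə].
/ɡ/ — word-final, word-finally — surfaces as [k] (rule 2).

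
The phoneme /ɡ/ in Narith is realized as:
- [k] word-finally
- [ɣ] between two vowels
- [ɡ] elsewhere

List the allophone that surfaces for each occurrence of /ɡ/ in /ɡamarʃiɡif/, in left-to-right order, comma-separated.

[ɡ], [ɣ]

Occurrence 1 (position 1): no conditioning environment matches → elsewhere allophone [ɡ].
Occurrence 2 (position 8): between two vowels → [ɣ].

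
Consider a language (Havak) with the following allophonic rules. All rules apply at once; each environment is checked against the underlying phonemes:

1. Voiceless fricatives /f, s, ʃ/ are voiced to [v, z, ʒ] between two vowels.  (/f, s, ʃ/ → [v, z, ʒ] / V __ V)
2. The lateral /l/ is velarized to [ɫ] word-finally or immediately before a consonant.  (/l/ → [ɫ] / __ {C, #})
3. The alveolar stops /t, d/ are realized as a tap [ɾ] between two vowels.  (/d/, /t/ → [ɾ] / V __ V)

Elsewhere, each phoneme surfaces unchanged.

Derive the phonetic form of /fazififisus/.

[fazivivizus]

/f/ (word-initial) fails the environment for rule 1, so it stays [f].
/a/ (between /f/ and /z/): no rule targets it → [a].
/z/ (between /a/ and /i/): no rule targets it → [z].
/i/ (between /z/ and /f/): no rule targets it → [i].
Rule 1 applies to /f/ (between /i/ and /i/: between two vowels) → [v].
/i/ — not in any rule's target class → [i].
/f/ (between /i/ and /i/): between two vowels, so rule 1 applies → [v].
/i/ stays [i].
/s/ — between /i/ and /u/, between two vowels — surfaces as [z] (rule 1).
/u/ (between /s/ and /s/) is unaffected → [u].
/s/ — word-final; rule 1 does not apply here → [s].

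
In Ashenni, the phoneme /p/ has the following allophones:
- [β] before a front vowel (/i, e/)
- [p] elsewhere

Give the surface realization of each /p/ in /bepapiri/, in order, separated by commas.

[p], [β]

Occurrence 1 (position 3): no conditioning environment matches → elsewhere allophone [p].
Occurrence 2 (position 5): before a front vowel (/i, e/) → [β].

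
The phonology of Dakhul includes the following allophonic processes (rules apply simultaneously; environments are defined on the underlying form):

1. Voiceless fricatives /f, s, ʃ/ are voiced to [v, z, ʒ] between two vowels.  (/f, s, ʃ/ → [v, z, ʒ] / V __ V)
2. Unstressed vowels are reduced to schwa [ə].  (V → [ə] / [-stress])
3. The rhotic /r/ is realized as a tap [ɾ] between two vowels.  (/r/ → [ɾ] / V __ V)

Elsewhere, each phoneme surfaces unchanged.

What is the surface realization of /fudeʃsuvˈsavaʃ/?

/f/ — word-initial; rule 1 does not apply here → [f].
/u/ — between /f/ and /d/, in an unstressed syllable — surfaces as [ə] (rule 2).
/d/ (between /u/ and /e/): no rule targets it → [d].
/e/ (between /d/ and /ʃ/): in an unstressed syllable, so rule 2 applies → [ə].
/ʃ/ (between /e/ and /s/): rule 1 targets it, but not between two vowels → unchanged [ʃ].
/s/ (between /ʃ/ and /u/) is in the target of rule 1 but the environment (between two vowels) is not met → [s].
/u/ — between /s/ and /v/, in an unstressed syllable — surfaces as [ə] (rule 2).
/v/ — not in any rule's target class → [v].
/s/ — between /v/ and /a/; rule 1 does not apply here → [s].
/a/ (between /s/ and /v/) fails the environment for rule 2, so it stays [a].
/v/ (between /a/ and /a/): no rule targets it → [v].
Rule 2 applies to /a/ (between /v/ and /ʃ/: in an unstressed syllable) → [ə].
/ʃ/ (word-final) is in the target of rule 1 but the environment (between two vowels) is not met → [ʃ].

[fədəʃsəvˈsavəʃ]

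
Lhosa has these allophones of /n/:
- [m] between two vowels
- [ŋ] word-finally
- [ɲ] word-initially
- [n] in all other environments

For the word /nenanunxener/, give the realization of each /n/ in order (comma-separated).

[ɲ], [m], [m], [n], [m]

Occurrence 1 (position 1): word-initially → [ɲ].
Occurrence 2 (position 3): between two vowels → [m].
Occurrence 3 (position 5): between two vowels → [m].
Occurrence 4 (position 7): no conditioning environment matches → elsewhere allophone [n].
Occurrence 5 (position 10): between two vowels → [m].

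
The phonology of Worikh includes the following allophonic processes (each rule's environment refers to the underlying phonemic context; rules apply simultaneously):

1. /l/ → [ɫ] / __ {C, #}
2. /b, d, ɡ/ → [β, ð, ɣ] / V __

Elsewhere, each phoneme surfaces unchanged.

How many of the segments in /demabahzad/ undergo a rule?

Segments that undergo a rule: /b/ → [β] (rule 2); /d/ → [ð] (rule 2).
All other segments surface unchanged.

2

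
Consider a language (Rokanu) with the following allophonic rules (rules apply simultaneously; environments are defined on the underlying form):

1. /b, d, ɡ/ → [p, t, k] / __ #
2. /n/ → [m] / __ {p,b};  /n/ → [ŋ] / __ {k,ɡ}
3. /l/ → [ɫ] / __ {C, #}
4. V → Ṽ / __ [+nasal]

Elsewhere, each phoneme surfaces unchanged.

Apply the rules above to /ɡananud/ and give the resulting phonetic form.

[ɡãnãnut]

/ɡ/ (word-initial) is in the target of rule 1 but the environment (word-finally) is not met → [ɡ].
/a/ (between /ɡ/ and /n/) occurs before a nasal consonant → [ã] by rule 4.
/n/ (between /a/ and /a/) is in the target of rule 2 but the environment (before a labial or velar stop) is not met → [n].
Rule 4 applies to /a/ (between /n/ and /n/: before a nasal consonant) → [ã].
/n/ — between /a/ and /u/; rule 2 does not apply here → [n].
/u/ (between /n/ and /d/) is in the target of rule 4 but the environment (before a nasal consonant) is not met → [u].
/d/ (word-final) occurs word-finally → [t] by rule 1.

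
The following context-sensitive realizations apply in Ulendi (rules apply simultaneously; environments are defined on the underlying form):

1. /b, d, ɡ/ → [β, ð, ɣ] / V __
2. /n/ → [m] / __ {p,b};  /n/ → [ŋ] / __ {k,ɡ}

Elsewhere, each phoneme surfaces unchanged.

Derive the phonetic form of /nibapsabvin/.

[niβapsaβvin]

/n/ (word-initial) is in the target of rule 2 but the environment (before a labial or velar stop) is not met → [n].
/i/ (between /n/ and /b/) is unaffected → [i].
/b/ — between /i/ and /a/, immediately after a vowel — surfaces as [β] (rule 1).
/a/ (between /b/ and /p/): no rule targets it → [a].
/p/ (between /a/ and /s/) is unaffected → [p].
/s/ (between /p/ and /a/) is unaffected → [s].
/a/ stays [a].
/b/ — between /a/ and /v/, immediately after a vowel — surfaces as [β] (rule 1).
/v/ (between /b/ and /i/) is unaffected → [v].
/i/ — not in any rule's target class → [i].
/n/ (word-final) fails the environment for rule 2, so it stays [n].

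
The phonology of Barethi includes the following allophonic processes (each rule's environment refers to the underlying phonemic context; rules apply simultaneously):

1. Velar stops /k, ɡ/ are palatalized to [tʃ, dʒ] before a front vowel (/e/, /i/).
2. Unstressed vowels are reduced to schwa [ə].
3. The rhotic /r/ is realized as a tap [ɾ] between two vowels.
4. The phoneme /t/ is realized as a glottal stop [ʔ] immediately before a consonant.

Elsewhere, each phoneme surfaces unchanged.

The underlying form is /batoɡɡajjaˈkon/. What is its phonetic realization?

/a/ (between /b/ and /t/): in an unstressed syllable, so rule 2 applies → [ə].
/t/ (between /a/ and /o/) is in the target of rule 4 but the environment (immediately before a consonant) is not met → [t].
/o/ (between /t/ and /ɡ/): in an unstressed syllable, so rule 2 applies → [ə].
/ɡ/ (between /o/ and /ɡ/) is in the target of rule 1 but the environment (before a front vowel) is not met → [ɡ].
/ɡ/ (between /ɡ/ and /a/) is in the target of rule 1 but the environment (before a front vowel) is not met → [ɡ].
/a/ (between /ɡ/ and /j/) occurs in an unstressed syllable → [ə] by rule 2.
/a/ — between /j/ and /k/, in an unstressed syllable — surfaces as [ə] (rule 2).
/k/ (between /a/ and /o/) fails the environment for rule 1, so it stays [k].
/o/ — between /k/ and /n/; rule 2 does not apply here → [o].

[bətəɡɡəjjəˈkon]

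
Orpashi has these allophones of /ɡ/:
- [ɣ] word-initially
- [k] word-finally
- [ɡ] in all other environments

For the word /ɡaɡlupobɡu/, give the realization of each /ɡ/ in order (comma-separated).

[ɣ], [ɡ], [ɡ]

Occurrence 1 (position 1): word-initially → [ɣ].
Occurrence 2 (position 3): no conditioning environment matches → elsewhere allophone [ɡ].
Occurrence 3 (position 9): no conditioning environment matches → elsewhere allophone [ɡ].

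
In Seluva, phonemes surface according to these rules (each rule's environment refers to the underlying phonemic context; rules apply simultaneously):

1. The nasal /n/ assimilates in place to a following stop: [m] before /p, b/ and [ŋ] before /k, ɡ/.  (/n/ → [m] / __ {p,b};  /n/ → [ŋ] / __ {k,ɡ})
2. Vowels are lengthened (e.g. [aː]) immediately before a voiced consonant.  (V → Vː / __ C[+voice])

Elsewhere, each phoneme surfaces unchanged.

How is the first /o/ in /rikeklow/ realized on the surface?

/o/ meets the environment for rule 2 (before a voiced consonant) → [oː].

[oː]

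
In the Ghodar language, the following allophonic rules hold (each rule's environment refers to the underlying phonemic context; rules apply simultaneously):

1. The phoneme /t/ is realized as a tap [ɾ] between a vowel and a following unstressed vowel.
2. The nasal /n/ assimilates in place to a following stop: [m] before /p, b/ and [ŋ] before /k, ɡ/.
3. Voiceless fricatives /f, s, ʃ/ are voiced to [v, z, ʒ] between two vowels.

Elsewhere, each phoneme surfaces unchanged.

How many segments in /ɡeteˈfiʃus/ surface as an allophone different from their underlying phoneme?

Segments that undergo a rule: /t/ → [ɾ] (rule 1); /f/ → [v] (rule 3); /ʃ/ → [ʒ] (rule 3).
All other segments surface unchanged.

3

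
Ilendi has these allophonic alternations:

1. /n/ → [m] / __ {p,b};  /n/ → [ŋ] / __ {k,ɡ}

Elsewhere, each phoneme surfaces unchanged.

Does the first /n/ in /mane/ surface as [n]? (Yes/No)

/n/ (between /a/ and /e/): rule 1 targets it, but not before a labial or velar stop → unchanged [n].
The actual realization is [n], which matches [n].

Yes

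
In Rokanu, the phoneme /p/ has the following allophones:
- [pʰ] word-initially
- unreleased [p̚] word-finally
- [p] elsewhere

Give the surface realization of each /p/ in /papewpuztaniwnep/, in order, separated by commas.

Occurrence 1 (position 1): word-initially → [pʰ].
Occurrence 2 (position 3): no conditioning environment matches → elsewhere allophone [p].
Occurrence 3 (position 6): no conditioning environment matches → elsewhere allophone [p].
Occurrence 4 (position 16): word-finally → [p̚].

[pʰ], [p], [p], [p̚]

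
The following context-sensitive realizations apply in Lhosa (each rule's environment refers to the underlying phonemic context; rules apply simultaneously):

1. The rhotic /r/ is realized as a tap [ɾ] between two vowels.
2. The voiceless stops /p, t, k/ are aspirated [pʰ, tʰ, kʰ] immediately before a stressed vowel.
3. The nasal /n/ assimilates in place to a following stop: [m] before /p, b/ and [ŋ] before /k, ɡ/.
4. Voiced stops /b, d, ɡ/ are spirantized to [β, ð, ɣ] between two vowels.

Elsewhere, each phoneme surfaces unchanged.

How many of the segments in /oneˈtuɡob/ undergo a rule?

2

Segments that undergo a rule: /t/ → [tʰ] (rule 2); /ɡ/ → [ɣ] (rule 4).
All other segments surface unchanged.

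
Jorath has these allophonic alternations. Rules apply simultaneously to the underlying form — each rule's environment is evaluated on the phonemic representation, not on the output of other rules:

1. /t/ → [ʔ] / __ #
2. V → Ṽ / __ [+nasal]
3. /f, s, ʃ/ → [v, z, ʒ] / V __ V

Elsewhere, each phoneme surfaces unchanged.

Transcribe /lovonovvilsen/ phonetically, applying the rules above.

/l/ stays [l].
/o/ (between /l/ and /v/) fails the environment for rule 2, so it stays [o].
/v/ (between /o/ and /o/): no rule targets it → [v].
/o/ meets the environment for rule 2 (before a nasal consonant) → [õ].
/n/ stays [n].
/o/ (between /n/ and /v/): rule 2 targets it, but not before a nasal consonant → unchanged [o].
/v/ (between /o/ and /v/): no rule targets it → [v].
/v/ (between /v/ and /i/) is unaffected → [v].
/i/ (between /v/ and /l/) fails the environment for rule 2, so it stays [i].
/l/ stays [l].
/s/ — between /l/ and /e/; rule 3 does not apply here → [s].
/e/ — between /s/ and /n/, before a nasal consonant — surfaces as [ẽ] (rule 2).
/n/ stays [n].

[lovõnovvilsẽn]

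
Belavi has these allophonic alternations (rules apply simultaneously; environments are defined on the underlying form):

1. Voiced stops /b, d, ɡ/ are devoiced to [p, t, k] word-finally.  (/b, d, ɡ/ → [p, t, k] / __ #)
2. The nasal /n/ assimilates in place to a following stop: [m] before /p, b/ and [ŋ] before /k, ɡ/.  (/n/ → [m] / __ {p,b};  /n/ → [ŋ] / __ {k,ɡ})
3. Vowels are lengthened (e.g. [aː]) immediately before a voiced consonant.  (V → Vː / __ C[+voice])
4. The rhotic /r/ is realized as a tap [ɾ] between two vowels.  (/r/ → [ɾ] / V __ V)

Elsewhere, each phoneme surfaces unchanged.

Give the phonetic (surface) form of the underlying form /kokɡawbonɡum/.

/k/ stays [k].
/o/ (between /k/ and /k/) is in the target of rule 3 but the environment (before a voiced consonant) is not met → [o].
/k/ stays [k].
/ɡ/ (between /k/ and /a/) is in the target of rule 1 but the environment (word-finally) is not met → [ɡ].
/a/ (between /ɡ/ and /w/) occurs before a voiced consonant → [aː] by rule 3.
/w/ — not in any rule's target class → [w].
/b/ (between /w/ and /o/) is in the target of rule 1 but the environment (word-finally) is not met → [b].
Rule 3 applies to /o/ (between /b/ and /n/: before a voiced consonant) → [oː].
/n/ meets the environment for rule 2 (before a labial or velar stop) → [ŋ].
/ɡ/ (between /n/ and /u/) fails the environment for rule 1, so it stays [ɡ].
/u/ (between /ɡ/ and /m/) occurs before a voiced consonant → [uː] by rule 3.
/m/ stays [m].

[kokɡaːwboːŋɡuːm]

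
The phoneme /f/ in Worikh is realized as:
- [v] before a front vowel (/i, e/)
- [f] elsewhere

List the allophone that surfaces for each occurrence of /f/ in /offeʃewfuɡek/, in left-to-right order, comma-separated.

Occurrence 1 (position 2): no conditioning environment matches → elsewhere allophone [f].
Occurrence 2 (position 3): before a front vowel (/i, e/) → [v].
Occurrence 3 (position 8): no conditioning environment matches → elsewhere allophone [f].

[f], [v], [f]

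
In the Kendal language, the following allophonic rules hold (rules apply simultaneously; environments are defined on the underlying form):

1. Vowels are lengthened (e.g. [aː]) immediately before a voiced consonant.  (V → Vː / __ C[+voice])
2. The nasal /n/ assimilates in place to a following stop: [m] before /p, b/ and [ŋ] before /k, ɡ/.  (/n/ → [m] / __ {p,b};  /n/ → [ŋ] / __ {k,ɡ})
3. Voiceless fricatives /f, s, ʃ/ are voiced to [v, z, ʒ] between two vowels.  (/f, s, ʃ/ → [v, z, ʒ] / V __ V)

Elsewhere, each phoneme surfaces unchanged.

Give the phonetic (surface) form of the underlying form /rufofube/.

/r/ (word-initial): no rule targets it → [r].
/u/ (between /r/ and /f/) is in the target of rule 1 but the environment (before a voiced consonant) is not met → [u].
/f/ meets the environment for rule 3 (between two vowels) → [v].
/o/ — between /f/ and /f/; rule 1 does not apply here → [o].
/f/ — between /o/ and /u/, between two vowels — surfaces as [v] (rule 3).
/u/ — between /f/ and /b/, before a voiced consonant — surfaces as [uː] (rule 1).
/b/ — not in any rule's target class → [b].
/e/ (word-final) is in the target of rule 1 but the environment (before a voiced consonant) is not met → [e].

[ruvovuːbe]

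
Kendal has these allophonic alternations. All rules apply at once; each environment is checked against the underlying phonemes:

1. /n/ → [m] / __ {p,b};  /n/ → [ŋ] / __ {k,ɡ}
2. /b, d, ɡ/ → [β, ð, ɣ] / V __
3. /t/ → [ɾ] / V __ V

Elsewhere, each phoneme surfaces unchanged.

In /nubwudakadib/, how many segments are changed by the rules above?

4

Segments that undergo a rule: /b/ → [β] (rule 2); /d/ → [ð] (rule 2); /d/ → [ð] (rule 2); /b/ → [β] (rule 2).
All other segments surface unchanged.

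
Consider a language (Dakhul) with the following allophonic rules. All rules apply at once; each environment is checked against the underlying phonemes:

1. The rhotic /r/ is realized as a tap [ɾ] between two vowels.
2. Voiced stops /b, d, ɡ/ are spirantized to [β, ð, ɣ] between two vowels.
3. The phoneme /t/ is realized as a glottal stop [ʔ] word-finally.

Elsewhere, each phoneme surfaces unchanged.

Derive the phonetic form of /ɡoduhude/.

[ɡoðuhuðe]

/ɡ/ (word-initial): rule 2 targets it, but not between two vowels → unchanged [ɡ].
/d/ (between /o/ and /u/) occurs between two vowels → [ð] by rule 2.
/d/ — between /u/ and /e/, between two vowels — surfaces as [ð] (rule 2).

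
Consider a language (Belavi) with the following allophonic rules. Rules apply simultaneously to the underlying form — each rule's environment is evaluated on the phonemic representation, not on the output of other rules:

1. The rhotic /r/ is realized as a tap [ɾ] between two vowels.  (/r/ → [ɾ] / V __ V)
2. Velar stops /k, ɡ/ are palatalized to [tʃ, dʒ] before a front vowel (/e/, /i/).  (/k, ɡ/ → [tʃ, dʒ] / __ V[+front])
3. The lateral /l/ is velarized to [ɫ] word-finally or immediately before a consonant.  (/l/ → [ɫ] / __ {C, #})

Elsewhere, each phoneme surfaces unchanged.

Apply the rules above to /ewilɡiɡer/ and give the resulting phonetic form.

/e/ (word-initial) is unaffected → [e].
/w/ (between /e/ and /i/) is unaffected → [w].
/i/ (between /w/ and /l/): no rule targets it → [i].
/l/ — between /i/ and /ɡ/, word-finally or immediately before a consonant — surfaces as [ɫ] (rule 3).
Rule 2 applies to /ɡ/ (between /l/ and /i/: before a front vowel) → [dʒ].
/i/ — not in any rule's target class → [i].
/ɡ/ (between /i/ and /e/) occurs before a front vowel → [dʒ] by rule 2.
/e/ stays [e].
/r/ (word-final): rule 1 targets it, but not between two vowels → unchanged [r].

[ewiɫdʒidʒer]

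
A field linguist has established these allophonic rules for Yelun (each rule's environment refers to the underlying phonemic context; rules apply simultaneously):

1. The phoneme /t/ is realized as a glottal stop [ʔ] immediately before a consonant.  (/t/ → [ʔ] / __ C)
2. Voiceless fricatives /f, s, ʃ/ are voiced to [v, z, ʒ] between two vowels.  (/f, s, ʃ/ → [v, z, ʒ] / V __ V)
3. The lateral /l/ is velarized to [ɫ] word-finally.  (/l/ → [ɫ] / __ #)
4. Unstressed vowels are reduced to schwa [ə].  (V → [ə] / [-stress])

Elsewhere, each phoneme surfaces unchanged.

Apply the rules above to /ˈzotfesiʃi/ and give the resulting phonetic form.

/z/ stays [z].
/o/ (between /z/ and /t/): rule 4 targets it, but not in an unstressed syllable → unchanged [o].
/t/ meets the environment for rule 1 (immediately before a consonant) → [ʔ].
/f/ — between /t/ and /e/; rule 2 does not apply here → [f].
/e/ — between /f/ and /s/, in an unstressed syllable — surfaces as [ə] (rule 4).
/s/ meets the environment for rule 2 (between two vowels) → [z].
/i/ — between /s/ and /ʃ/, in an unstressed syllable — surfaces as [ə] (rule 4).
/ʃ/ — between /i/ and /i/, between two vowels — surfaces as [ʒ] (rule 2).
/i/ (word-final) occurs in an unstressed syllable → [ə] by rule 4.

[ˈzoʔfəzəʒə]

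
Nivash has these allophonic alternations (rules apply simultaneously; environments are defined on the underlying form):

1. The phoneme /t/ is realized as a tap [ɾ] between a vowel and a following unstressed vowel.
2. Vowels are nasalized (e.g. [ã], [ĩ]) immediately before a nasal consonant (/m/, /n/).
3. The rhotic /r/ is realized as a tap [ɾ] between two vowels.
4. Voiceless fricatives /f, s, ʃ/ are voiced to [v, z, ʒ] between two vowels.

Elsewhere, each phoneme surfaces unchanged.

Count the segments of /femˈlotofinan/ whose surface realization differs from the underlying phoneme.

5

Segments that undergo a rule: /e/ → [ẽ] (rule 2); /t/ → [ɾ] (rule 1); /f/ → [v] (rule 4); /i/ → [ĩ] (rule 2); /a/ → [ã] (rule 2).
All other segments surface unchanged.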